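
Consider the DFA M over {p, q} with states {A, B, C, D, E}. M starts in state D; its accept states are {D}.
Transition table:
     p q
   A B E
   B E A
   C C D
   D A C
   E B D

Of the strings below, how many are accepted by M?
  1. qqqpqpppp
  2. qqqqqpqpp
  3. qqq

qqqpqpppp: rejected
qqqqqpqpp: rejected
qqq: rejected

0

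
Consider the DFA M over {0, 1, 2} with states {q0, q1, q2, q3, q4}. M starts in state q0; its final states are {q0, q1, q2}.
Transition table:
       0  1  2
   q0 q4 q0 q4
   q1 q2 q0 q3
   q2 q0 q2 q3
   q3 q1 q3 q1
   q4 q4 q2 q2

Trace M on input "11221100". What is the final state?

q4

q0 --1--> q0
q0 --1--> q0
q0 --2--> q4
q4 --2--> q2
q2 --1--> q2
q2 --1--> q2
q2 --0--> q0
q0 --0--> q4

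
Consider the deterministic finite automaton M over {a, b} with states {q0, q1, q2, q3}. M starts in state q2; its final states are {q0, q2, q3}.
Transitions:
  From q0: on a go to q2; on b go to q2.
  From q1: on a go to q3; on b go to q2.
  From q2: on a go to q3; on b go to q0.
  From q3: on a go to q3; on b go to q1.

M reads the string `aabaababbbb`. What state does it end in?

q2

q2 --a--> q3
q3 --a--> q3
q3 --b--> q1
q1 --a--> q3
q3 --a--> q3
q3 --b--> q1
q1 --a--> q3
q3 --b--> q1
q1 --b--> q2
q2 --b--> q0
q0 --b--> q2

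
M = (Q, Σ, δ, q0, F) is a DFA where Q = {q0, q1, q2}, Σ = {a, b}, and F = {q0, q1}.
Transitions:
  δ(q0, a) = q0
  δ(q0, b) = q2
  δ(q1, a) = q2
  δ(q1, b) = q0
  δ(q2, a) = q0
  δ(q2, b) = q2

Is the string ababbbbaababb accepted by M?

q0 --a--> q0
q0 --b--> q2
q2 --a--> q0
q0 --b--> q2
q2 --b--> q2
q2 --b--> q2
q2 --b--> q2
q2 --a--> q0
q0 --a--> q0
q0 --b--> q2
q2 --a--> q0
q0 --b--> q2
q2 --b--> q2
End in state q2, which is not an accepting state.

rejected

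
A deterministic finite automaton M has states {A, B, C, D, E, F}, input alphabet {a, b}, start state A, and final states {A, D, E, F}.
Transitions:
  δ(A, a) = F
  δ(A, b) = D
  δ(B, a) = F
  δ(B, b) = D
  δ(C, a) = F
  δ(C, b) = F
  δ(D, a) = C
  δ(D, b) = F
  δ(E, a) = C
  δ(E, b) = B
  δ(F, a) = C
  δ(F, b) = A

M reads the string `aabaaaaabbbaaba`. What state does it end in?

A --a--> F
F --a--> C
C --b--> F
F --a--> C
C --a--> F
F --a--> C
C --a--> F
F --a--> C
C --b--> F
F --b--> A
A --b--> D
D --a--> C
C --a--> F
F --b--> A
A --a--> F

F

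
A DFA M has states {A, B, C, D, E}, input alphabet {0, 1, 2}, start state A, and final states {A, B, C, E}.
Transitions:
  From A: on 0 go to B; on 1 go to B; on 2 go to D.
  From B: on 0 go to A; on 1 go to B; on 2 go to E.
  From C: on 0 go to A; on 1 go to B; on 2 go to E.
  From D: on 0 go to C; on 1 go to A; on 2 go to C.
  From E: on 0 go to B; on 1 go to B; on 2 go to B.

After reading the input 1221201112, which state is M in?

E

A --1--> B
B --2--> E
E --2--> B
B --1--> B
B --2--> E
E --0--> B
B --1--> B
B --1--> B
B --1--> B
B --2--> E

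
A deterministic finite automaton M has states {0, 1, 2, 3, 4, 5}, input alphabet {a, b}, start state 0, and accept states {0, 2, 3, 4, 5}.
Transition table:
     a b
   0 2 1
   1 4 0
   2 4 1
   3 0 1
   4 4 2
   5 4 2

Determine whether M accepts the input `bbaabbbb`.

rejected

0 --b--> 1
1 --b--> 0
0 --a--> 2
2 --a--> 4
4 --b--> 2
2 --b--> 1
1 --b--> 0
0 --b--> 1
End in state 1, which is not an accepting state.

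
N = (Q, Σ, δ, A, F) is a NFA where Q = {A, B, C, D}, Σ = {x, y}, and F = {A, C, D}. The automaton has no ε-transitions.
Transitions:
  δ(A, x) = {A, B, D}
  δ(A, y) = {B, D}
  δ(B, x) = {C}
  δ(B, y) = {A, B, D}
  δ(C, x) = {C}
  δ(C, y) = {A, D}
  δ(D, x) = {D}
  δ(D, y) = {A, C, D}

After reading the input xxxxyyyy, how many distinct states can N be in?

Start: {A}
read x: {A, B, D}
read x: {A, B, C, D}
read x: {A, B, C, D}
read x: {A, B, C, D}
read y: {A, B, C, D}
read y: {A, B, C, D}
read y: {A, B, C, D}
read y: {A, B, C, D}
Final reachable set {A, B, C, D} has 4 states.

4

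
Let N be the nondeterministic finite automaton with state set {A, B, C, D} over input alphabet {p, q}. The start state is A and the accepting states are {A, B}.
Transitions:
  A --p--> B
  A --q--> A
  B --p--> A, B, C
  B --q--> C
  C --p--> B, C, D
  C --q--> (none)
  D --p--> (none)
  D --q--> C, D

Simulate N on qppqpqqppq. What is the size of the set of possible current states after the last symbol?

Start: {A}
read q: {A}
read p: {B}
read p: {A, B, C}
read q: {A, C}
read p: {B, C, D}
read q: {C, D}
read q: {C, D}
read p: {B, C, D}
read p: {A, B, C, D}
read q: {A, C, D}
Final reachable set {A, C, D} has 3 states.

3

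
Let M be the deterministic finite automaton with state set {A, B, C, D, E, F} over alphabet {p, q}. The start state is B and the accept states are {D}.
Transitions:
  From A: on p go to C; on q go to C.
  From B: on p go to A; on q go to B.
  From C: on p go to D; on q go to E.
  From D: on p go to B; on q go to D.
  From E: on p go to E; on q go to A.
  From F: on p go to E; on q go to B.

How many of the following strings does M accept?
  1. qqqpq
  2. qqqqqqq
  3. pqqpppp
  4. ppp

1

qqqpq: rejected
qqqqqqq: rejected
pqqpppp: rejected
ppp: accepted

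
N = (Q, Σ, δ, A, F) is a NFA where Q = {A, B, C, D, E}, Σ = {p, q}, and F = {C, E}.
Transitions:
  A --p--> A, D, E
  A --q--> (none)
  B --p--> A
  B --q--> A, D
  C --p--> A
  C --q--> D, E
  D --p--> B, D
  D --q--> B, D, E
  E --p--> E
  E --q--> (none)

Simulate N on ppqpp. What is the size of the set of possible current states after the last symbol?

Start: {A}
read p: {A, D, E}
read p: {A, B, D, E}
read q: {A, B, D, E}
read p: {A, B, D, E}
read p: {A, B, D, E}
Final reachable set {A, B, D, E} has 4 states.

4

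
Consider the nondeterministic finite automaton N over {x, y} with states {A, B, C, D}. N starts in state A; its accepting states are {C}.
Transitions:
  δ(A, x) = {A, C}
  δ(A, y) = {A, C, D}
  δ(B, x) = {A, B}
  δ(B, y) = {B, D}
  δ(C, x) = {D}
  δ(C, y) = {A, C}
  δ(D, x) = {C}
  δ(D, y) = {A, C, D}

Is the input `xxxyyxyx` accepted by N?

accepted

Start: {A}
read x: {A, C}
read x: {A, C, D}
read x: {A, C, D}
read y: {A, C, D}
read y: {A, C, D}
read x: {A, C, D}
read y: {A, C, D}
read x: {A, C, D}
Reachable ∩ accepting = {C} — nonempty.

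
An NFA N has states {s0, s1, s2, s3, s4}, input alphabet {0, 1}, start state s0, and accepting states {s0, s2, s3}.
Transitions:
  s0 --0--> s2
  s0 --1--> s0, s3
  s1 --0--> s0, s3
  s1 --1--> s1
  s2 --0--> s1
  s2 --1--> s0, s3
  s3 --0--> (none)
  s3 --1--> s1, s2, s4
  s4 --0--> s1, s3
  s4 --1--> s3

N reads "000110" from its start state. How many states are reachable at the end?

Start: {s0}
read 0: {s2}
read 0: {s1}
read 0: {s0, s3}
read 1: {s0, s1, s2, s3, s4}
read 1: {s0, s1, s2, s3, s4}
read 0: {s0, s1, s2, s3}
Final reachable set {s0, s1, s2, s3} has 4 states.

4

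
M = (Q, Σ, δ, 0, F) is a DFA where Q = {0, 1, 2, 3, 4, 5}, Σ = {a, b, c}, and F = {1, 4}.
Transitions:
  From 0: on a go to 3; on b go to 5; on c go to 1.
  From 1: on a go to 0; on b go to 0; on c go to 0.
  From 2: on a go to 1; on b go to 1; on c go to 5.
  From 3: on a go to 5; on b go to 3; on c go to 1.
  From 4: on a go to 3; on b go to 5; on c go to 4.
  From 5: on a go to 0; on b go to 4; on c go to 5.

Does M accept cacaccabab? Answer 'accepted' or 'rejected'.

accepted

0 --c--> 1
1 --a--> 0
0 --c--> 1
1 --a--> 0
0 --c--> 1
1 --c--> 0
0 --a--> 3
3 --b--> 3
3 --a--> 5
5 --b--> 4
End in state 4, which is an accepting state.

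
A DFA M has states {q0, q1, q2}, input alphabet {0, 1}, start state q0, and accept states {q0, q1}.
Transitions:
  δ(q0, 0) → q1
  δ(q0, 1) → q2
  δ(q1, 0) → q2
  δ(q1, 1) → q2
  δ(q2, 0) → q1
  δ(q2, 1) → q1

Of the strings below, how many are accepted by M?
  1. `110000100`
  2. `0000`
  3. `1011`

1

`110000100`: rejected
`0000`: rejected
`1011`: accepted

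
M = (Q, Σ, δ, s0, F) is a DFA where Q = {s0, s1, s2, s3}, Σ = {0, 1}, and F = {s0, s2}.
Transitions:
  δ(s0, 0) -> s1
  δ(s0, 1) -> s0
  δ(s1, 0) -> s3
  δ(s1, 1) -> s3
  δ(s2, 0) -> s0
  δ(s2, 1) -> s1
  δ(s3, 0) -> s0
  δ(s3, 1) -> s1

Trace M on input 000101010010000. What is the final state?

s0 --0--> s1
s1 --0--> s3
s3 --0--> s0
s0 --1--> s0
s0 --0--> s1
s1 --1--> s3
s3 --0--> s0
s0 --1--> s0
s0 --0--> s1
s1 --0--> s3
s3 --1--> s1
s1 --0--> s3
s3 --0--> s0
s0 --0--> s1
s1 --0--> s3

s3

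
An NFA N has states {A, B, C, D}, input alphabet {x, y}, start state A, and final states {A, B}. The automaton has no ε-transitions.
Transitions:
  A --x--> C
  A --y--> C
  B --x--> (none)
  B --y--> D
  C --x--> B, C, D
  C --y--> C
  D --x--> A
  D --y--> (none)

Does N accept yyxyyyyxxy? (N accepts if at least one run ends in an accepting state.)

Start: {A}
read y: {C}
read y: {C}
read x: {B, C, D}
read y: {C, D}
read y: {C}
read y: {C}
read y: {C}
read x: {B, C, D}
read x: {A, B, C, D}
read y: {C, D}
Reachable ∩ accepting = {} — empty.

rejected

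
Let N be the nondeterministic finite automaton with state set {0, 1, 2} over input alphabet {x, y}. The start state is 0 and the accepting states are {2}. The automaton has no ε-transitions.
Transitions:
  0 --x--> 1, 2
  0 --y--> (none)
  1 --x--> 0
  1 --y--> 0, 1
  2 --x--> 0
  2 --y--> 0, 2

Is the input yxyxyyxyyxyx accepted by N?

rejected

Start: {0}
read y: {}
The reachable set is empty and stays empty for the remaining 11 symbols.
Reachable ∩ accepting = {} — empty.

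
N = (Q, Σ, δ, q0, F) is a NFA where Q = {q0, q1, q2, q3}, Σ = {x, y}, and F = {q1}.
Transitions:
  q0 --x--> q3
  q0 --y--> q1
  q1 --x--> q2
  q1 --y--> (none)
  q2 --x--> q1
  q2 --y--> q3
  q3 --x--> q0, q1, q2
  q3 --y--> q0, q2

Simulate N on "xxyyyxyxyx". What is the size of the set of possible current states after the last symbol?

3

Start: {q0}
read x: {q3}
read x: {q0, q1, q2}
read y: {q1, q3}
read y: {q0, q2}
read y: {q1, q3}
read x: {q0, q1, q2}
read y: {q1, q3}
read x: {q0, q1, q2}
read y: {q1, q3}
read x: {q0, q1, q2}
Final reachable set {q0, q1, q2} has 3 states.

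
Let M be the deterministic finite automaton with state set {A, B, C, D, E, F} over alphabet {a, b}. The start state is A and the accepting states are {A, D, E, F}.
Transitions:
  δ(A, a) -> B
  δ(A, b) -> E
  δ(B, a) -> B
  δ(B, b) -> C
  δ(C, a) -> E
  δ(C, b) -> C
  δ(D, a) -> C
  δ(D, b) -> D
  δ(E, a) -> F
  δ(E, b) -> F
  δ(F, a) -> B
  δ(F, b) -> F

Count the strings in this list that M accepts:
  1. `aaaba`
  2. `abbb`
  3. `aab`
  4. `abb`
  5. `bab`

`aaaba`: accepted
`abbb`: rejected
`aab`: rejected
`abb`: rejected
`bab`: accepted

2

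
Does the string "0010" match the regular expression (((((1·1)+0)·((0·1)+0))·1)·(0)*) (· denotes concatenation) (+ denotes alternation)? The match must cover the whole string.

yes

Split as 001·0: ((((1·1)+0)·((0·1)+0))·1) matches 001 and (0)* matches 0.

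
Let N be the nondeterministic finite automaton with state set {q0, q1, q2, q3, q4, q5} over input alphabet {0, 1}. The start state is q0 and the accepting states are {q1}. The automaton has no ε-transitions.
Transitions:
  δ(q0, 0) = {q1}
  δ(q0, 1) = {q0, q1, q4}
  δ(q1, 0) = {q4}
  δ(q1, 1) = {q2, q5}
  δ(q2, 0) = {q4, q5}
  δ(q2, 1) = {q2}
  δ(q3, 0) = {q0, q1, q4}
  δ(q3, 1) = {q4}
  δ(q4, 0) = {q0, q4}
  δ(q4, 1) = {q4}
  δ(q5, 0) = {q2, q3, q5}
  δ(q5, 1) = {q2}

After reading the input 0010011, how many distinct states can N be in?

Start: {q0}
read 0: {q1}
read 0: {q4}
read 1: {q4}
read 0: {q0, q4}
read 0: {q0, q1, q4}
read 1: {q0, q1, q2, q4, q5}
read 1: {q0, q1, q2, q4, q5}
Final reachable set {q0, q1, q2, q4, q5} has 5 states.

5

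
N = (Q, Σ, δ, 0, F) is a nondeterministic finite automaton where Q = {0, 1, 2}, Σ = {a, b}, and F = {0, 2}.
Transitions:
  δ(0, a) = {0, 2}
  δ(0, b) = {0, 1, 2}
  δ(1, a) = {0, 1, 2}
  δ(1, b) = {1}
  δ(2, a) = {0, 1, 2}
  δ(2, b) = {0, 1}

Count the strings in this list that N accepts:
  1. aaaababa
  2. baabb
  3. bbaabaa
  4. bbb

aaaababa: accepted
baabb: accepted
bbaabaa: accepted
bbb: accepted

4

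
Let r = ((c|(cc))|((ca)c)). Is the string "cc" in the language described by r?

The left alternative (c|(cc)) matches cc.

yes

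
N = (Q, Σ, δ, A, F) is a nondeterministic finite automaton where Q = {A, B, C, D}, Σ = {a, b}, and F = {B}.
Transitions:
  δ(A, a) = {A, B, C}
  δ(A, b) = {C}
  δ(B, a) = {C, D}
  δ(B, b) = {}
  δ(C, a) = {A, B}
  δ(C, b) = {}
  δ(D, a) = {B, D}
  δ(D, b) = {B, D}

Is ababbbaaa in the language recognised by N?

Start: {A}
read a: {A, B, C}
read b: {C}
read a: {A, B}
read b: {C}
read b: {}
The reachable set is empty and stays empty for the remaining 4 symbols.
Reachable ∩ accepting = {} — empty.

rejected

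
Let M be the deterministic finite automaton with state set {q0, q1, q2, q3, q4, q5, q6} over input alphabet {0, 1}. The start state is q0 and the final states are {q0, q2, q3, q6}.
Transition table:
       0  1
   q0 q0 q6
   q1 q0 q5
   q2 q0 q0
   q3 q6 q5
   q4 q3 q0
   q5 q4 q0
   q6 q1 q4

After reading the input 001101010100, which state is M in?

q0

q0 --0--> q0
q0 --0--> q0
q0 --1--> q6
q6 --1--> q4
q4 --0--> q3
q3 --1--> q5
q5 --0--> q4
q4 --1--> q0
q0 --0--> q0
q0 --1--> q6
q6 --0--> q1
q1 --0--> q0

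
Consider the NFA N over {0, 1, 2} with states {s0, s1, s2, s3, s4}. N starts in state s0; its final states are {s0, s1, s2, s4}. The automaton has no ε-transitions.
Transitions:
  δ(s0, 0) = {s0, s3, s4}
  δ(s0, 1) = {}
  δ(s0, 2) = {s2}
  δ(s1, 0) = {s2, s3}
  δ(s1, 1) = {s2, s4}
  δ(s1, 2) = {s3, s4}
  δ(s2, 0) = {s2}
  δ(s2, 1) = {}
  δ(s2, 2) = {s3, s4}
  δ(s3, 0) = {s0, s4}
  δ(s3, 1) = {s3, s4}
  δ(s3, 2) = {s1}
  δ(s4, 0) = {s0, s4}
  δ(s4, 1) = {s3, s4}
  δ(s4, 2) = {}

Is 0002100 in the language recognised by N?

accepted

Start: {s0}
read 0: {s0, s3, s4}
read 0: {s0, s3, s4}
read 0: {s0, s3, s4}
read 2: {s1, s2}
read 1: {s2, s4}
read 0: {s0, s2, s4}
read 0: {s0, s2, s3, s4}
Reachable ∩ accepting = {s0, s2, s4} — nonempty.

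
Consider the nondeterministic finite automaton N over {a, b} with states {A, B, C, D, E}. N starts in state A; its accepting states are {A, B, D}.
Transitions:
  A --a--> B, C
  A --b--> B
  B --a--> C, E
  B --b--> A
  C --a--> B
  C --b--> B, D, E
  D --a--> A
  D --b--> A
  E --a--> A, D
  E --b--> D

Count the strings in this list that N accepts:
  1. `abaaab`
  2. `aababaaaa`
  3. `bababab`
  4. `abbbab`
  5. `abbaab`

`abaaab`: accepted
`aababaaaa`: accepted
`bababab`: accepted
`abbbab`: accepted
`abbaab`: accepted

5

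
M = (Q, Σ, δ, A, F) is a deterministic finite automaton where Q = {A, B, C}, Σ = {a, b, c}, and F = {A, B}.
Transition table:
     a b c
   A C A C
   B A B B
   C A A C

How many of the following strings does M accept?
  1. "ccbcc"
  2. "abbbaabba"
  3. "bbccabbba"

0

"ccbcc": rejected
"abbbaabba": rejected
"bbccabbba": rejected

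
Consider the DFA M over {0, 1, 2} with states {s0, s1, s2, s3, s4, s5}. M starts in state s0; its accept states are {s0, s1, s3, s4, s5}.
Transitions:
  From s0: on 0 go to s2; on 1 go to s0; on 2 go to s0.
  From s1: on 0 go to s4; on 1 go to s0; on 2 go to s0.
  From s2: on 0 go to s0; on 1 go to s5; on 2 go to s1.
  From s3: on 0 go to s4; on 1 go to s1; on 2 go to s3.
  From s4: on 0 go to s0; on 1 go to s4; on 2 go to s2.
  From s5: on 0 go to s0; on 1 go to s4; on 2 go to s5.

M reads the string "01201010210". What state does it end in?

s0 --0--> s2
s2 --1--> s5
s5 --2--> s5
s5 --0--> s0
s0 --1--> s0
s0 --0--> s2
s2 --1--> s5
s5 --0--> s0
s0 --2--> s0
s0 --1--> s0
s0 --0--> s2

s2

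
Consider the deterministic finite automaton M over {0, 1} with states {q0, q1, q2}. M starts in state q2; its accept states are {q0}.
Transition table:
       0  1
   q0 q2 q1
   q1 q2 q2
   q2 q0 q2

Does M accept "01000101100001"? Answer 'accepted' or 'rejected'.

rejected

q2 --0--> q0
q0 --1--> q1
q1 --0--> q2
q2 --0--> q0
q0 --0--> q2
q2 --1--> q2
q2 --0--> q0
q0 --1--> q1
q1 --1--> q2
q2 --0--> q0
q0 --0--> q2
q2 --0--> q0
q0 --0--> q2
q2 --1--> q2
End in state q2, which is not an accepting state.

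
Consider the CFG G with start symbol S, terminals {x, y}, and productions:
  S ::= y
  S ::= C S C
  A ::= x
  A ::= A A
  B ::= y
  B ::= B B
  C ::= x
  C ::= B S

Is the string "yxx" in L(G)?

no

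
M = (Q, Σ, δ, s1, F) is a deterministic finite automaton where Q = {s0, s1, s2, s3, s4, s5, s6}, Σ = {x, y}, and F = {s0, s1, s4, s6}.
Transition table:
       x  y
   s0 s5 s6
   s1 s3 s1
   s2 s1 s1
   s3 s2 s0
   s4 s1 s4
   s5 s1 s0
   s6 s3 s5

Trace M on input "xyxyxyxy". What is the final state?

s1 --x--> s3
s3 --y--> s0
s0 --x--> s5
s5 --y--> s0
s0 --x--> s5
s5 --y--> s0
s0 --x--> s5
s5 --y--> s0

s0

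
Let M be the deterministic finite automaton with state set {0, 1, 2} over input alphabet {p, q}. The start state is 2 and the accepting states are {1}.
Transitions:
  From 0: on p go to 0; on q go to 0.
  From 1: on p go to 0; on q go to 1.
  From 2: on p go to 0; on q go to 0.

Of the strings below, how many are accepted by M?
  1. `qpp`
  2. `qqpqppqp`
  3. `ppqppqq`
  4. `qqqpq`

`qpp`: rejected
`qqpqppqp`: rejected
`ppqppqq`: rejected
`qqqpq`: rejected

0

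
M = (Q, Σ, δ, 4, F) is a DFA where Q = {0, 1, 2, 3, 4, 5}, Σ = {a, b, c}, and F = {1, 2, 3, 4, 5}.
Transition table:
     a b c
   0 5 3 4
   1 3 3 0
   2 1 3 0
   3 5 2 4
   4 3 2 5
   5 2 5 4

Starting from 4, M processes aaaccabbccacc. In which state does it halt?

4 --a--> 3
3 --a--> 5
5 --a--> 2
2 --c--> 0
0 --c--> 4
4 --a--> 3
3 --b--> 2
2 --b--> 3
3 --c--> 4
4 --c--> 5
5 --a--> 2
2 --c--> 0
0 --c--> 4

4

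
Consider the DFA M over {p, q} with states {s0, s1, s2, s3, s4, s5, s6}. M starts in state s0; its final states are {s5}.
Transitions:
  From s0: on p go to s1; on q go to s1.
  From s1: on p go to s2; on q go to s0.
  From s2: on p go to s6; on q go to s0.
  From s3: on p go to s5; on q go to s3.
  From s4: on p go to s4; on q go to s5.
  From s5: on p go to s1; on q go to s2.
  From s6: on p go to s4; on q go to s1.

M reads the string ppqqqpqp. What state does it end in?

s1

s0 --p--> s1
s1 --p--> s2
s2 --q--> s0
s0 --q--> s1
s1 --q--> s0
s0 --p--> s1
s1 --q--> s0
s0 --p--> s1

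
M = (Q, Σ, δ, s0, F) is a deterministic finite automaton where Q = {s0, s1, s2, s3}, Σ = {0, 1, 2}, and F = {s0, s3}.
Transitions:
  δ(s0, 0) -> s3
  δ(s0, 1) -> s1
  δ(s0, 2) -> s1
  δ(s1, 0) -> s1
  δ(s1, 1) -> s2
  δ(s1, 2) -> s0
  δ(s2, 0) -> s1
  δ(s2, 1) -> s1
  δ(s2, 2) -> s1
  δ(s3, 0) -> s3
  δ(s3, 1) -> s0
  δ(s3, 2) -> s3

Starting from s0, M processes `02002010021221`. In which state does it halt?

s0 --0--> s3
s3 --2--> s3
s3 --0--> s3
s3 --0--> s3
s3 --2--> s3
s3 --0--> s3
s3 --1--> s0
s0 --0--> s3
s3 --0--> s3
s3 --2--> s3
s3 --1--> s0
s0 --2--> s1
s1 --2--> s0
s0 --1--> s1

s1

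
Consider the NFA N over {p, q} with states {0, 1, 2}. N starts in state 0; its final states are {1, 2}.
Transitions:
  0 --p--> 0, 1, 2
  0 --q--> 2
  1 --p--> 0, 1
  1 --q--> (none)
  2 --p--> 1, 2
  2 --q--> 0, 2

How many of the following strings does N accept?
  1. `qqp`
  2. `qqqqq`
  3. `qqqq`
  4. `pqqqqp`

`qqp`: accepted
`qqqqq`: accepted
`qqqq`: accepted
`pqqqqp`: accepted

4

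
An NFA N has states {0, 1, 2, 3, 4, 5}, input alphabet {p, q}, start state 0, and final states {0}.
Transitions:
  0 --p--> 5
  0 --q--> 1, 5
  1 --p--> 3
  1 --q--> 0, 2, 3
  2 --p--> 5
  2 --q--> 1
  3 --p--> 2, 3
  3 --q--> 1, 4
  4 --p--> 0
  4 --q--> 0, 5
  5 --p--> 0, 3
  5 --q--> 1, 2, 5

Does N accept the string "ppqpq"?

rejected

Start: {0}
read p: {5}
read p: {0, 3}
read q: {1, 4, 5}
read p: {0, 3}
read q: {1, 4, 5}
Reachable ∩ accepting = {} — empty.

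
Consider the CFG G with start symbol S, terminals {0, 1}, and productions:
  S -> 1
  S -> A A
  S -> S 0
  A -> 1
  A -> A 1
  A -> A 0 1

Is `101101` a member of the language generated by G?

yes

S ⇒ AA ⇒ A01A ⇒ 101A ⇒ 101A01 ⇒ 101101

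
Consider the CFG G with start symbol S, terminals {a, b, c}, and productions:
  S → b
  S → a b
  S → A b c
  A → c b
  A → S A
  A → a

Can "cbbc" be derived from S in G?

yes

S ⇒ Abc ⇒ cbbc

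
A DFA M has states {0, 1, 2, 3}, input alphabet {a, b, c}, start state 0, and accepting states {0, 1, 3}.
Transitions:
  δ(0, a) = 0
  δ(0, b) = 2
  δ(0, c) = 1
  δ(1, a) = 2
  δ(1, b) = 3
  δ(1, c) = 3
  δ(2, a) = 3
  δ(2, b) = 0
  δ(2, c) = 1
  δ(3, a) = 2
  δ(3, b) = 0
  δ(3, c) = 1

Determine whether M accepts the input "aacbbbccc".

accepted

0 --a--> 0
0 --a--> 0
0 --c--> 1
1 --b--> 3
3 --b--> 0
0 --b--> 2
2 --c--> 1
1 --c--> 3
3 --c--> 1
End in state 1, which is an accepting state.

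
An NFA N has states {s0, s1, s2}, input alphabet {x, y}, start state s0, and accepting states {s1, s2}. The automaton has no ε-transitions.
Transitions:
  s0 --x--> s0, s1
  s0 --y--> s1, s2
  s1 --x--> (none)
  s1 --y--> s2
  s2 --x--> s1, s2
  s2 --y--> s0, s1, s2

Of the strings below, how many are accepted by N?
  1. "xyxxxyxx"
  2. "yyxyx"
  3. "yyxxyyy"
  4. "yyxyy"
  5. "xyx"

"xyxxxyxx": accepted
"yyxyx": accepted
"yyxxyyy": accepted
"yyxyy": accepted
"xyx": accepted

5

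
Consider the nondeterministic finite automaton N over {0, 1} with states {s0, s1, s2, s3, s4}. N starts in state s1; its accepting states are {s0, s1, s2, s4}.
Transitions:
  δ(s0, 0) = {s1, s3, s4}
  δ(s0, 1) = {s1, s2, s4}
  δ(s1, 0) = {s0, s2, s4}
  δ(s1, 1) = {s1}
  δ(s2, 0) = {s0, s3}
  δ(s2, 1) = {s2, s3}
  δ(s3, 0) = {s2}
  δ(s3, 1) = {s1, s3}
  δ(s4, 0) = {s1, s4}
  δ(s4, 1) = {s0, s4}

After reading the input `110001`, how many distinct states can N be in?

Start: {s1}
read 1: {s1}
read 1: {s1}
read 0: {s0, s2, s4}
read 0: {s0, s1, s3, s4}
read 0: {s0, s1, s2, s3, s4}
read 1: {s0, s1, s2, s3, s4}
Final reachable set {s0, s1, s2, s3, s4} has 5 states.

5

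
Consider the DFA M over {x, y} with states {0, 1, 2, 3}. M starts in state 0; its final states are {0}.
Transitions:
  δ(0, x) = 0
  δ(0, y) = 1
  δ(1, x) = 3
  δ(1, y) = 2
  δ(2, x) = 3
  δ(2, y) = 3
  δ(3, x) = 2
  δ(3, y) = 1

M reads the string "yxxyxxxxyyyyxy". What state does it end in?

1

0 --y--> 1
1 --x--> 3
3 --x--> 2
2 --y--> 3
3 --x--> 2
2 --x--> 3
3 --x--> 2
2 --x--> 3
3 --y--> 1
1 --y--> 2
2 --y--> 3
3 --y--> 1
1 --x--> 3
3 --y--> 1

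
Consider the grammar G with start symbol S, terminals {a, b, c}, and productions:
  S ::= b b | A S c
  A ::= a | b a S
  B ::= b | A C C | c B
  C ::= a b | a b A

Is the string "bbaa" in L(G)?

no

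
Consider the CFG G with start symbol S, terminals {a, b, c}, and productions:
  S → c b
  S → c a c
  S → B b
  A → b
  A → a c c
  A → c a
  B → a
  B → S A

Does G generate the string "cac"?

yes

S ⇒ cac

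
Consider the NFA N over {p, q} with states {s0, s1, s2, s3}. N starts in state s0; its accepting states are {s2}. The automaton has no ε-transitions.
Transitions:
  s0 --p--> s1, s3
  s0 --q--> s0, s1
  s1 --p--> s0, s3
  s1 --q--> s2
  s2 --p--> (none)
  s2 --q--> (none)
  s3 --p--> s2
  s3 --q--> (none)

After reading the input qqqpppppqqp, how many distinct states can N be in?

3

Start: {s0}
read q: {s0, s1}
read q: {s0, s1, s2}
read q: {s0, s1, s2}
read p: {s0, s1, s3}
read p: {s0, s1, s2, s3}
read p: {s0, s1, s2, s3}
read p: {s0, s1, s2, s3}
read p: {s0, s1, s2, s3}
read q: {s0, s1, s2}
read q: {s0, s1, s2}
read p: {s0, s1, s3}
Final reachable set {s0, s1, s3} has 3 states.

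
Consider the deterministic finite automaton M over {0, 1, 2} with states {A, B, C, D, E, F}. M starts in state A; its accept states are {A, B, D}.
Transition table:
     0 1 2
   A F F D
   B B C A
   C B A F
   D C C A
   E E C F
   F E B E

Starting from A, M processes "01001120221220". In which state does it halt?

E

A --0--> F
F --1--> B
B --0--> B
B --0--> B
B --1--> C
C --1--> A
A --2--> D
D --0--> C
C --2--> F
F --2--> E
E --1--> C
C --2--> F
F --2--> E
E --0--> E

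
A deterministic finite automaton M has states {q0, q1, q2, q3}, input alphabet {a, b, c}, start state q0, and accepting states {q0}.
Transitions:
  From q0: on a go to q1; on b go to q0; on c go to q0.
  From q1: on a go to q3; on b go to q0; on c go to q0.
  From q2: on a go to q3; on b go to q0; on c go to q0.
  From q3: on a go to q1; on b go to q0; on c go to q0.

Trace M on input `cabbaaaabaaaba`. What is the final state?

q0 --c--> q0
q0 --a--> q1
q1 --b--> q0
q0 --b--> q0
q0 --a--> q1
q1 --a--> q3
q3 --a--> q1
q1 --a--> q3
q3 --b--> q0
q0 --a--> q1
q1 --a--> q3
q3 --a--> q1
q1 --b--> q0
q0 --a--> q1

q1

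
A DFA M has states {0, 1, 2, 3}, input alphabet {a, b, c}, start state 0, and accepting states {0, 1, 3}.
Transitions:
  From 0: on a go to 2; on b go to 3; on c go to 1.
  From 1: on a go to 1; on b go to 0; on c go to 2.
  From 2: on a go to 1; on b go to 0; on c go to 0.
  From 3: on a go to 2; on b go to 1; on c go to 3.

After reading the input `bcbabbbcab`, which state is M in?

0

0 --b--> 3
3 --c--> 3
3 --b--> 1
1 --a--> 1
1 --b--> 0
0 --b--> 3
3 --b--> 1
1 --c--> 2
2 --a--> 1
1 --b--> 0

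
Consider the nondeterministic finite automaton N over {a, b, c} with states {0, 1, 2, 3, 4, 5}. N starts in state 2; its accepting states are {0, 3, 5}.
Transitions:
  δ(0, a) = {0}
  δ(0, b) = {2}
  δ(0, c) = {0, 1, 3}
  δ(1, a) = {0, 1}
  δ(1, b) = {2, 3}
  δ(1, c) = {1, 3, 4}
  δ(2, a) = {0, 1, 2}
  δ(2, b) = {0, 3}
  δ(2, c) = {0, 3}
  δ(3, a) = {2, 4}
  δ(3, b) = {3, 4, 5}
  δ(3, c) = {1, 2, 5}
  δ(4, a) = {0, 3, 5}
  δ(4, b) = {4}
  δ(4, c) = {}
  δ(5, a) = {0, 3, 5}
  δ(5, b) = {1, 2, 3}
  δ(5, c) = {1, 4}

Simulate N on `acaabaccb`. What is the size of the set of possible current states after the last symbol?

Start: {2}
read a: {0, 1, 2}
read c: {0, 1, 3, 4}
read a: {0, 1, 2, 3, 4, 5}
read a: {0, 1, 2, 3, 4, 5}
read b: {0, 1, 2, 3, 4, 5}
read a: {0, 1, 2, 3, 4, 5}
read c: {0, 1, 2, 3, 4, 5}
read c: {0, 1, 2, 3, 4, 5}
read b: {0, 1, 2, 3, 4, 5}
Final reachable set {0, 1, 2, 3, 4, 5} has 6 states.

6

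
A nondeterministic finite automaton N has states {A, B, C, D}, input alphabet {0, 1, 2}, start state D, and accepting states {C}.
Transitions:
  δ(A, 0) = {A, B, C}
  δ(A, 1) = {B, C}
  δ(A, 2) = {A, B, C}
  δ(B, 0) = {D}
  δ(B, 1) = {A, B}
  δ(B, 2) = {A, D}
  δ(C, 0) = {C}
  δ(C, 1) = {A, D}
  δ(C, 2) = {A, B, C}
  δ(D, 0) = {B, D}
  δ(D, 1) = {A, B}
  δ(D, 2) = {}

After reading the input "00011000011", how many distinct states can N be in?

Start: {D}
read 0: {B, D}
read 0: {B, D}
read 0: {B, D}
read 1: {A, B}
read 1: {A, B, C}
read 0: {A, B, C, D}
read 0: {A, B, C, D}
read 0: {A, B, C, D}
read 0: {A, B, C, D}
read 1: {A, B, C, D}
read 1: {A, B, C, D}
Final reachable set {A, B, C, D} has 4 states.

4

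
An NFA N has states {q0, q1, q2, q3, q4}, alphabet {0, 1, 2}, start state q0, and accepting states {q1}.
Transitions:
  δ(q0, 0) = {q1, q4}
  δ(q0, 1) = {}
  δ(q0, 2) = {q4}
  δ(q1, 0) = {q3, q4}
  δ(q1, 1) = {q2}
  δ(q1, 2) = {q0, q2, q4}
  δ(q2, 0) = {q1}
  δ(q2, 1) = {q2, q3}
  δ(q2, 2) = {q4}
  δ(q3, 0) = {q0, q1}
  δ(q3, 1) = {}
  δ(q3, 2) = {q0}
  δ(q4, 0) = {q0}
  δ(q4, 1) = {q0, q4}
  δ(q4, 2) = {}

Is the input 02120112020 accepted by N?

Start: {q0}
read 0: {q1, q4}
read 2: {q0, q2, q4}
read 1: {q0, q2, q3, q4}
read 2: {q0, q4}
read 0: {q0, q1, q4}
read 1: {q0, q2, q4}
read 1: {q0, q2, q3, q4}
read 2: {q0, q4}
read 0: {q0, q1, q4}
read 2: {q0, q2, q4}
read 0: {q0, q1, q4}
Reachable ∩ accepting = {q1} — nonempty.

accepted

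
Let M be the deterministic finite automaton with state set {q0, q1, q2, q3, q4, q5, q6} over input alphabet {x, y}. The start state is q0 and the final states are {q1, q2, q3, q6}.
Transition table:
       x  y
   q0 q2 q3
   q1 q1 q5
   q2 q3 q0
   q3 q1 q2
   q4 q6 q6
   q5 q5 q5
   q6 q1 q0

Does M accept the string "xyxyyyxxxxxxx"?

accepted

q0 --x--> q2
q2 --y--> q0
q0 --x--> q2
q2 --y--> q0
q0 --y--> q3
q3 --y--> q2
q2 --x--> q3
q3 --x--> q1
q1 --x--> q1
q1 --x--> q1
q1 --x--> q1
q1 --x--> q1
q1 --x--> q1
End in state q1, which is an accepting state.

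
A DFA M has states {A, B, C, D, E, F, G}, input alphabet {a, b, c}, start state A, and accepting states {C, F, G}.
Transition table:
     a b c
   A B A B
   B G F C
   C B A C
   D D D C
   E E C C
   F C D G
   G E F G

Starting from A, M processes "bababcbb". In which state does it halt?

A --b--> A
A --a--> B
B --b--> F
F --a--> C
C --b--> A
A --c--> B
B --b--> F
F --b--> D

D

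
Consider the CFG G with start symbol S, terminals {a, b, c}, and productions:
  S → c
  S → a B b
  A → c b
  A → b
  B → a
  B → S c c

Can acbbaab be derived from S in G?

no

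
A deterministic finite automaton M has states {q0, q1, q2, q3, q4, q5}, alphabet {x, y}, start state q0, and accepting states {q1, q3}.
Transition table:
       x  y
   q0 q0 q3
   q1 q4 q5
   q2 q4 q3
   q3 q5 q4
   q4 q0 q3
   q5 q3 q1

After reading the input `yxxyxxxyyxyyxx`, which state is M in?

q0 --y--> q3
q3 --x--> q5
q5 --x--> q3
q3 --y--> q4
q4 --x--> q0
q0 --x--> q0
q0 --x--> q0
q0 --y--> q3
q3 --y--> q4
q4 --x--> q0
q0 --y--> q3
q3 --y--> q4
q4 --x--> q0
q0 --x--> q0

q0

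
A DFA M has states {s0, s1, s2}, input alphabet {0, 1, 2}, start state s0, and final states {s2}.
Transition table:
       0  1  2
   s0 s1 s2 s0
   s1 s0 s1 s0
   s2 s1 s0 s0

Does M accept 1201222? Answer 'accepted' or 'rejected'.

s0 --1--> s2
s2 --2--> s0
s0 --0--> s1
s1 --1--> s1
s1 --2--> s0
s0 --2--> s0
s0 --2--> s0
End in state s0, which is not an accepting state.

rejected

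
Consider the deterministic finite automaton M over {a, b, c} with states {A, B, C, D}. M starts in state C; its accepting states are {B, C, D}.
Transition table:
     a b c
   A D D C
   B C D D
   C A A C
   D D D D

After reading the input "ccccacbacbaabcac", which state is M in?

C --c--> C
C --c--> C
C --c--> C
C --c--> C
C --a--> A
A --c--> C
C --b--> A
A --a--> D
D --c--> D
D --b--> D
D --a--> D
D --a--> D
D --b--> D
D --c--> D
D --a--> D
D --c--> D

D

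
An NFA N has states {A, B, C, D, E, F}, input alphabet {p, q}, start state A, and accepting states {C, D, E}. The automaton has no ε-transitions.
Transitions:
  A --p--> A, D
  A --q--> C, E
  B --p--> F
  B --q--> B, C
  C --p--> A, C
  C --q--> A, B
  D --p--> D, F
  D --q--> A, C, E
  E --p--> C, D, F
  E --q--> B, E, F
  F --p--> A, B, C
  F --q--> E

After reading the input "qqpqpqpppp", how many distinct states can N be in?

Start: {A}
read q: {C, E}
read q: {A, B, E, F}
read p: {A, B, C, D, F}
read q: {A, B, C, E}
read p: {A, C, D, F}
read q: {A, B, C, E}
read p: {A, C, D, F}
read p: {A, B, C, D, F}
read p: {A, B, C, D, F}
read p: {A, B, C, D, F}
Final reachable set {A, B, C, D, F} has 5 states.

5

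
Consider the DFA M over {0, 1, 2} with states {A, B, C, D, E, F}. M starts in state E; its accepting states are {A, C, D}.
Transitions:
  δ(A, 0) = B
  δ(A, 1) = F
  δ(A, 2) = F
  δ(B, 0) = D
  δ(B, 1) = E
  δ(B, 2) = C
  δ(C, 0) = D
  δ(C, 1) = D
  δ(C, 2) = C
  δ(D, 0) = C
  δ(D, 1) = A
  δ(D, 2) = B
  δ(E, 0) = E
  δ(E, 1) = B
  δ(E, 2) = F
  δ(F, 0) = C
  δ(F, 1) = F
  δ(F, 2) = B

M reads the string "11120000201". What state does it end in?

A

E --1--> B
B --1--> E
E --1--> B
B --2--> C
C --0--> D
D --0--> C
C --0--> D
D --0--> C
C --2--> C
C --0--> D
D --1--> A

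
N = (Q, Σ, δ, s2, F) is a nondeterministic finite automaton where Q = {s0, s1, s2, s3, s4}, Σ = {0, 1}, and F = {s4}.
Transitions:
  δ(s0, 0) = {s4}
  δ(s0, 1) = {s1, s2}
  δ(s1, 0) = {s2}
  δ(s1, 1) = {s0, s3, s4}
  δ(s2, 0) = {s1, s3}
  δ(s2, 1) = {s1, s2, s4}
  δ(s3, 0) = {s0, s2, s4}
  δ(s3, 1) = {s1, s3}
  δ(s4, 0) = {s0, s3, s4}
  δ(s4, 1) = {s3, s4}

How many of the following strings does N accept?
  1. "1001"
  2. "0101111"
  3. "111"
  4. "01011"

"1001": accepted
"0101111": accepted
"111": accepted
"01011": accepted

4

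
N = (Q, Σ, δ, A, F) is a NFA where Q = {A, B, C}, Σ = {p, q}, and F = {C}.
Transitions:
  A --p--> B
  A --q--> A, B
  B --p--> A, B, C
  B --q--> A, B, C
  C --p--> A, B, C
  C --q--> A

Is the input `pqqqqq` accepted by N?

accepted

Start: {A}
read p: {B}
read q: {A, B, C}
read q: {A, B, C}
read q: {A, B, C}
read q: {A, B, C}
read q: {A, B, C}
Reachable ∩ accepting = {C} — nonempty.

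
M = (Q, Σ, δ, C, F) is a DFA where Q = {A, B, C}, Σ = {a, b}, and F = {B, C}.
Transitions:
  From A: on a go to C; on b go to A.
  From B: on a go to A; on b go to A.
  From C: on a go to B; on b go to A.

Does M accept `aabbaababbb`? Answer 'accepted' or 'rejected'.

rejected

C --a--> B
B --a--> A
A --b--> A
A --b--> A
A --a--> C
C --a--> B
B --b--> A
A --a--> C
C --b--> A
A --b--> A
A --b--> A
End in state A, which is not an accepting state.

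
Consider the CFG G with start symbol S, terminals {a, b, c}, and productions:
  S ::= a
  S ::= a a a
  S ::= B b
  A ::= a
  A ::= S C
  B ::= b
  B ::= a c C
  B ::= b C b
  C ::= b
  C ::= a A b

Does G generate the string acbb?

yes

S ⇒ Bb ⇒ acCb ⇒ acbb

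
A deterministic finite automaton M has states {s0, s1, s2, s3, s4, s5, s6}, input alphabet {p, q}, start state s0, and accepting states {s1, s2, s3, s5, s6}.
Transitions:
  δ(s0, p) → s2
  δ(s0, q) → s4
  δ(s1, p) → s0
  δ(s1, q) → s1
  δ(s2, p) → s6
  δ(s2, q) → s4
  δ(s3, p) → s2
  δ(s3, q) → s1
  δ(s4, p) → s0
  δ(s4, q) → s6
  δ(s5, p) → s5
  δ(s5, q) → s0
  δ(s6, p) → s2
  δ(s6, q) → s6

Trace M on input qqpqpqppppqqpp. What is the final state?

s6

s0 --q--> s4
s4 --q--> s6
s6 --p--> s2
s2 --q--> s4
s4 --p--> s0
s0 --q--> s4
s4 --p--> s0
s0 --p--> s2
s2 --p--> s6
s6 --p--> s2
s2 --q--> s4
s4 --q--> s6
s6 --p--> s2
s2 --p--> s6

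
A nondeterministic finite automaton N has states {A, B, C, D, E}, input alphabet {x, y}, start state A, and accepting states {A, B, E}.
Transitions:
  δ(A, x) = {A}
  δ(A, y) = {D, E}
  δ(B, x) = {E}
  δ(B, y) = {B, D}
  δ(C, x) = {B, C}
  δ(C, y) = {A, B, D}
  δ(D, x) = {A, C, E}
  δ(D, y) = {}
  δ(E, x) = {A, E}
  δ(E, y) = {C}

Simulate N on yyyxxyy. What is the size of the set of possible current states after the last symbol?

5

Start: {A}
read y: {D, E}
read y: {C}
read y: {A, B, D}
read x: {A, C, E}
read x: {A, B, C, E}
read y: {A, B, C, D, E}
read y: {A, B, C, D, E}
Final reachable set {A, B, C, D, E} has 5 states.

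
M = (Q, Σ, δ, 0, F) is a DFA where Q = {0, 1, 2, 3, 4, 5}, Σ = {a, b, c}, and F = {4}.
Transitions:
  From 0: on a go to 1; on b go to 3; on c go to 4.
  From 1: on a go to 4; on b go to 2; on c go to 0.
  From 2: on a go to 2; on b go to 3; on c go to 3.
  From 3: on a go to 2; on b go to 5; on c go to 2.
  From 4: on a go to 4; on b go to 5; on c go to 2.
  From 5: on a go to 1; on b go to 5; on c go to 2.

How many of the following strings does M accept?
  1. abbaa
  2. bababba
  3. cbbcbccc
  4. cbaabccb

abbaa: rejected
bababba: rejected
cbbcbccc: rejected
cbaabccb: rejected

0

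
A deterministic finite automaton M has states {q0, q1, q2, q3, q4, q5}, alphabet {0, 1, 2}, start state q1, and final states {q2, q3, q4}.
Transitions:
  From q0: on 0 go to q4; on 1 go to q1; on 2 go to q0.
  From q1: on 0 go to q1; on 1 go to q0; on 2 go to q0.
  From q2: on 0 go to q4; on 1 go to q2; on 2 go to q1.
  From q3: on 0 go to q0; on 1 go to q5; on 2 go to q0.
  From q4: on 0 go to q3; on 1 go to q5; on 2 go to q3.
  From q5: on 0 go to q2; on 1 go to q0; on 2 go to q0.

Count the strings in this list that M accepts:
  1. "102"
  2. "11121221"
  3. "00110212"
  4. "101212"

"102": accepted
"11121221": rejected
"00110212": rejected
"101212": rejected

1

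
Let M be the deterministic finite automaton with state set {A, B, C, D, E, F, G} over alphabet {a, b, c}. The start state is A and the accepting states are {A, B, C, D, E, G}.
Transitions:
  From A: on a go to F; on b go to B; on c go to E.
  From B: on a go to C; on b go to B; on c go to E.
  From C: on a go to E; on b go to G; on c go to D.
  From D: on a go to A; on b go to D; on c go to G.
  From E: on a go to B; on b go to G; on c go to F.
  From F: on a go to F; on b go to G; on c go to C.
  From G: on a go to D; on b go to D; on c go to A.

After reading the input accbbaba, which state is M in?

A --a--> F
F --c--> C
C --c--> D
D --b--> D
D --b--> D
D --a--> A
A --b--> B
B --a--> C

C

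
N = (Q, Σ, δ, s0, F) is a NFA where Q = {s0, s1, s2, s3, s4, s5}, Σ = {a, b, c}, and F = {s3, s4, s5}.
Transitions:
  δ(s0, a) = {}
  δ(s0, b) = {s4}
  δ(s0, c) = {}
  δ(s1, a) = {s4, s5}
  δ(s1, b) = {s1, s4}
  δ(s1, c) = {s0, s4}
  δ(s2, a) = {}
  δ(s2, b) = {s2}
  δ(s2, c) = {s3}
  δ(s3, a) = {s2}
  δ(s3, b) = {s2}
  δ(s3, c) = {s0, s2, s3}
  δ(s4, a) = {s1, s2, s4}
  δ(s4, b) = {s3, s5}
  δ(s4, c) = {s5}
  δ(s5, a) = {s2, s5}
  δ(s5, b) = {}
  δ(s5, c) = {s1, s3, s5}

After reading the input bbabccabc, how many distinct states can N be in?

Start: {s0}
read b: {s4}
read b: {s3, s5}
read a: {s2, s5}
read b: {s2}
read c: {s3}
read c: {s0, s2, s3}
read a: {s2}
read b: {s2}
read c: {s3}
Final reachable set {s3} has 1 state.

1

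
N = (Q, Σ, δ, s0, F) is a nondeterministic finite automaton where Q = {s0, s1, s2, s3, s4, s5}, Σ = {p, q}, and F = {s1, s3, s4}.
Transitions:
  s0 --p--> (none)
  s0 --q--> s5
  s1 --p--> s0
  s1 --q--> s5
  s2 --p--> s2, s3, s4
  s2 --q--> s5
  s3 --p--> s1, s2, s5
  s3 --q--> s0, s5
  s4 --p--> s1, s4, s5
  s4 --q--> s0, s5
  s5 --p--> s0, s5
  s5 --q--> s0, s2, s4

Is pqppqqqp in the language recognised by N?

Start: {s0}
read p: {}
The reachable set is empty and stays empty for the remaining 7 symbols.
Reachable ∩ accepting = {} — empty.

rejected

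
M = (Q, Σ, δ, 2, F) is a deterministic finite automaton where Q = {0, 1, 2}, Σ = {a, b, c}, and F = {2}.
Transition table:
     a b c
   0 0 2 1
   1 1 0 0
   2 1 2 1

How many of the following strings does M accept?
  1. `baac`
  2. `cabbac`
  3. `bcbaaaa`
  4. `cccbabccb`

1

`baac`: rejected
`cabbac`: rejected
`bcbaaaa`: rejected
`cccbabccb`: accepted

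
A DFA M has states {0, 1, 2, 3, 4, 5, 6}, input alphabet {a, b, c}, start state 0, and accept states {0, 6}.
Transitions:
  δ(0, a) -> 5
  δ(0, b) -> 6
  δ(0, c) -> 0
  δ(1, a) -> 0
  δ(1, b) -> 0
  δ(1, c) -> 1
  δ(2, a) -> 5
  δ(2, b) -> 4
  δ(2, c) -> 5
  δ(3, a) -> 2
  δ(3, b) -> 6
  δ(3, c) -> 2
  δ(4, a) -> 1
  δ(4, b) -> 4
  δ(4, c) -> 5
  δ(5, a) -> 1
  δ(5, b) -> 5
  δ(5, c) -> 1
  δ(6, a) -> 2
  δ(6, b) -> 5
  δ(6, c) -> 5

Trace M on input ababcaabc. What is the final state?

0

0 --a--> 5
5 --b--> 5
5 --a--> 1
1 --b--> 0
0 --c--> 0
0 --a--> 5
5 --a--> 1
1 --b--> 0
0 --c--> 0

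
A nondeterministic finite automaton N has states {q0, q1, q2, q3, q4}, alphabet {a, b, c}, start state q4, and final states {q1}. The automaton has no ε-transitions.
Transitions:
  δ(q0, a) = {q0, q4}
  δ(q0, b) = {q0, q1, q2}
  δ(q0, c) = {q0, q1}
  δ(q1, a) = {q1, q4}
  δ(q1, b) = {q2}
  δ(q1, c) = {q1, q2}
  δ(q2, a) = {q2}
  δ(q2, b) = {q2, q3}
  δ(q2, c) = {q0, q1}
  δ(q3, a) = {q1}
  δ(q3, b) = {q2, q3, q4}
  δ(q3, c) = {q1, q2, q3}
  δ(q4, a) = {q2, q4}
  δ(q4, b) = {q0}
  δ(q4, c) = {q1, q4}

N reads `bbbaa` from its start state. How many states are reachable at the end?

4

Start: {q4}
read b: {q0}
read b: {q0, q1, q2}
read b: {q0, q1, q2, q3}
read a: {q0, q1, q2, q4}
read a: {q0, q1, q2, q4}
Final reachable set {q0, q1, q2, q4} has 4 states.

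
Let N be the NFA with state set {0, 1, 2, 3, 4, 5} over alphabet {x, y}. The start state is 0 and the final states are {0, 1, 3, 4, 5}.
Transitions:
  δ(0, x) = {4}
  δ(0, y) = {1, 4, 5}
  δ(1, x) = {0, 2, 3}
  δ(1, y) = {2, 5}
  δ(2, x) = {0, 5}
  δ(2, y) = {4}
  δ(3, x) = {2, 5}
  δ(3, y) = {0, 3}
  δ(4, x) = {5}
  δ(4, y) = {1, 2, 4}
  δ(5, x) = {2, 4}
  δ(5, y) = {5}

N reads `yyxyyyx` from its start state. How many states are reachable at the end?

5

Start: {0}
read y: {1, 4, 5}
read y: {1, 2, 4, 5}
read x: {0, 2, 3, 4, 5}
read y: {0, 1, 2, 3, 4, 5}
read y: {0, 1, 2, 3, 4, 5}
read y: {0, 1, 2, 3, 4, 5}
read x: {0, 2, 3, 4, 5}
Final reachable set {0, 2, 3, 4, 5} has 5 states.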